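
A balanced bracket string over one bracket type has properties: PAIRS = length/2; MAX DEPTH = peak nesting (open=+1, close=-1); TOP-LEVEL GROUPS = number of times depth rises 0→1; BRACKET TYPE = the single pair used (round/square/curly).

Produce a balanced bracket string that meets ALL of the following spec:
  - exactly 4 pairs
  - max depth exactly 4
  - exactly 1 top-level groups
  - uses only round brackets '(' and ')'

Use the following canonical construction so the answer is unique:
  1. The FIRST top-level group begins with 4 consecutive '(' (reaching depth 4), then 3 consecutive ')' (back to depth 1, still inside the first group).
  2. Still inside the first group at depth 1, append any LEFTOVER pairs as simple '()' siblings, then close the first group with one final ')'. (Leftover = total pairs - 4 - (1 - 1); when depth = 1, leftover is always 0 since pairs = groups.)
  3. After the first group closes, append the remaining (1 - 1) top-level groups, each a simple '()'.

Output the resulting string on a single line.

Answer: (((())))

Derivation:
Spec: pairs=4 depth=4 groups=1
Leftover pairs = 4 - 4 - (1-1) = 0
First group: deep chain of depth 4 + 0 sibling pairs
Remaining 0 groups: simple '()' each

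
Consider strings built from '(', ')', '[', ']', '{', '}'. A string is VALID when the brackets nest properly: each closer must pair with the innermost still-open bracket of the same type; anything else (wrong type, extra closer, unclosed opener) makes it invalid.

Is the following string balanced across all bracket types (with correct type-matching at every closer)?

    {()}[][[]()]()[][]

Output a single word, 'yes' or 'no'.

Answer: yes

Derivation:
pos 0: push '{'; stack = {
pos 1: push '('; stack = {(
pos 2: ')' matches '('; pop; stack = {
pos 3: '}' matches '{'; pop; stack = (empty)
pos 4: push '['; stack = [
pos 5: ']' matches '['; pop; stack = (empty)
pos 6: push '['; stack = [
pos 7: push '['; stack = [[
pos 8: ']' matches '['; pop; stack = [
pos 9: push '('; stack = [(
pos 10: ')' matches '('; pop; stack = [
pos 11: ']' matches '['; pop; stack = (empty)
pos 12: push '('; stack = (
pos 13: ')' matches '('; pop; stack = (empty)
pos 14: push '['; stack = [
pos 15: ']' matches '['; pop; stack = (empty)
pos 16: push '['; stack = [
pos 17: ']' matches '['; pop; stack = (empty)
end: stack empty → VALID
Verdict: properly nested → yes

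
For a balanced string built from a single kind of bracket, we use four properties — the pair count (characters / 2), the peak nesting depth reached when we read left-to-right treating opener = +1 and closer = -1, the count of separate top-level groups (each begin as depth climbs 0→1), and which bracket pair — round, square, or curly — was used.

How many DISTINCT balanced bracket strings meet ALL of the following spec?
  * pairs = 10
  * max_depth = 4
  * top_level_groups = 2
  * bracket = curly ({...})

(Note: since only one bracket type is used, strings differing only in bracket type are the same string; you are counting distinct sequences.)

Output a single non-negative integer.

Spec: pairs=10 depth=4 groups=2
Count(depth <= 4) = 2551
Count(depth <= 3) = 704
Count(depth == 4) = 2551 - 704 = 1847

Answer: 1847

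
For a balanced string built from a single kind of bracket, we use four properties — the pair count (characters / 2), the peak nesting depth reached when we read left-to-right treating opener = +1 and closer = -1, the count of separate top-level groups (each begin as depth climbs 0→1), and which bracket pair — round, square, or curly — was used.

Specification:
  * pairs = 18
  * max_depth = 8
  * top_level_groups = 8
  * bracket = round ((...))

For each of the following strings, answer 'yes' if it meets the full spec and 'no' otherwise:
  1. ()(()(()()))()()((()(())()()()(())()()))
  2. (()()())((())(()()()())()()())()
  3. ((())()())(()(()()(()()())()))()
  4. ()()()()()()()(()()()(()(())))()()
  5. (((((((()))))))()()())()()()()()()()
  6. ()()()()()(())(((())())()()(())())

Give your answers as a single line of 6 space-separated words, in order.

String 1 '()(()(()()))()()((()(())()()()(())()()))': depth seq [1 0 1 2 1 2 3 2 3 2 1 0 1 0 1 0 1 2 3 2 3 4 3 2 3 2 3 2 3 2 3 4 3 2 3 2 3 2 1 0]
  -> pairs=20 depth=4 groups=5 -> no
String 2 '(()()())((())(()()()())()()())()': depth seq [1 2 1 2 1 2 1 0 1 2 3 2 1 2 3 2 3 2 3 2 3 2 1 2 1 2 1 2 1 0 1 0]
  -> pairs=16 depth=3 groups=3 -> no
String 3 '((())()())(()(()()(()()())()))()': depth seq [1 2 3 2 1 2 1 2 1 0 1 2 1 2 3 2 3 2 3 4 3 4 3 4 3 2 3 2 1 0 1 0]
  -> pairs=16 depth=4 groups=3 -> no
String 4 '()()()()()()()(()()()(()(())))()()': depth seq [1 0 1 0 1 0 1 0 1 0 1 0 1 0 1 2 1 2 1 2 1 2 3 2 3 4 3 2 1 0 1 0 1 0]
  -> pairs=17 depth=4 groups=10 -> no
String 5 '(((((((()))))))()()())()()()()()()()': depth seq [1 2 3 4 5 6 7 8 7 6 5 4 3 2 1 2 1 2 1 2 1 0 1 0 1 0 1 0 1 0 1 0 1 0 1 0]
  -> pairs=18 depth=8 groups=8 -> yes
String 6 '()()()()()(())(((())())()()(())())': depth seq [1 0 1 0 1 0 1 0 1 0 1 2 1 0 1 2 3 4 3 2 3 2 1 2 1 2 1 2 3 2 1 2 1 0]
  -> pairs=17 depth=4 groups=7 -> no

Answer: no no no no yes no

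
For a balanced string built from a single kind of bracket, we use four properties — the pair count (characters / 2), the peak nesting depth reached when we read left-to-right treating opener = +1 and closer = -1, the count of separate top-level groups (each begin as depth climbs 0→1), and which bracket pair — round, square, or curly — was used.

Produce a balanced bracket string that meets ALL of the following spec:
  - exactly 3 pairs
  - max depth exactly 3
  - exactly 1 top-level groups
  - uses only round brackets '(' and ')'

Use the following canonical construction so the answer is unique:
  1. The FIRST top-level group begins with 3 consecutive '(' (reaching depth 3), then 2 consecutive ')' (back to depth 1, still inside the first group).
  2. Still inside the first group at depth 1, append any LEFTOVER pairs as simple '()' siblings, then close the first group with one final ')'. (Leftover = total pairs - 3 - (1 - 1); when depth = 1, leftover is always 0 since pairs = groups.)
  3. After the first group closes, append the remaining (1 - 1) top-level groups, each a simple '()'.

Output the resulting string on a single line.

Spec: pairs=3 depth=3 groups=1
Leftover pairs = 3 - 3 - (1-1) = 0
First group: deep chain of depth 3 + 0 sibling pairs
Remaining 0 groups: simple '()' each

Answer: ((()))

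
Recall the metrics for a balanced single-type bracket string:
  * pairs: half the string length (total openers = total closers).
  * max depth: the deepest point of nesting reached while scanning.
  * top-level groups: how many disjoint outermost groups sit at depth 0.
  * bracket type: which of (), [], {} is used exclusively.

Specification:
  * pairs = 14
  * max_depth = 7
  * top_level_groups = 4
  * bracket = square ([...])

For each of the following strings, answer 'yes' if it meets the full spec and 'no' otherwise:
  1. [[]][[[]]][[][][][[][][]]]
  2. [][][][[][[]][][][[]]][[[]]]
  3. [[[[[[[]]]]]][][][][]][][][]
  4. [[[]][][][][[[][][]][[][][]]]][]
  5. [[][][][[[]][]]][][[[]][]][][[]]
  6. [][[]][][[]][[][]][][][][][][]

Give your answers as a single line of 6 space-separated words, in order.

String 1 '[[]][[[]]][[][][][[][][]]]': depth seq [1 2 1 0 1 2 3 2 1 0 1 2 1 2 1 2 1 2 3 2 3 2 3 2 1 0]
  -> pairs=13 depth=3 groups=3 -> no
String 2 '[][][][[][[]][][][[]]][[[]]]': depth seq [1 0 1 0 1 0 1 2 1 2 3 2 1 2 1 2 1 2 3 2 1 0 1 2 3 2 1 0]
  -> pairs=14 depth=3 groups=5 -> no
String 3 '[[[[[[[]]]]]][][][][]][][][]': depth seq [1 2 3 4 5 6 7 6 5 4 3 2 1 2 1 2 1 2 1 2 1 0 1 0 1 0 1 0]
  -> pairs=14 depth=7 groups=4 -> yes
String 4 '[[[]][][][][[[][][]][[][][]]]][]': depth seq [1 2 3 2 1 2 1 2 1 2 1 2 3 4 3 4 3 4 3 2 3 4 3 4 3 4 3 2 1 0 1 0]
  -> pairs=16 depth=4 groups=2 -> no
String 5 '[[][][][[[]][]]][][[[]][]][][[]]': depth seq [1 2 1 2 1 2 1 2 3 4 3 2 3 2 1 0 1 0 1 2 3 2 1 2 1 0 1 0 1 2 1 0]
  -> pairs=16 depth=4 groups=5 -> no
String 6 '[][[]][][[]][[][]][][][][][][]': depth seq [1 0 1 2 1 0 1 0 1 2 1 0 1 2 1 2 1 0 1 0 1 0 1 0 1 0 1 0 1 0]
  -> pairs=15 depth=2 groups=11 -> no

Answer: no no yes no no no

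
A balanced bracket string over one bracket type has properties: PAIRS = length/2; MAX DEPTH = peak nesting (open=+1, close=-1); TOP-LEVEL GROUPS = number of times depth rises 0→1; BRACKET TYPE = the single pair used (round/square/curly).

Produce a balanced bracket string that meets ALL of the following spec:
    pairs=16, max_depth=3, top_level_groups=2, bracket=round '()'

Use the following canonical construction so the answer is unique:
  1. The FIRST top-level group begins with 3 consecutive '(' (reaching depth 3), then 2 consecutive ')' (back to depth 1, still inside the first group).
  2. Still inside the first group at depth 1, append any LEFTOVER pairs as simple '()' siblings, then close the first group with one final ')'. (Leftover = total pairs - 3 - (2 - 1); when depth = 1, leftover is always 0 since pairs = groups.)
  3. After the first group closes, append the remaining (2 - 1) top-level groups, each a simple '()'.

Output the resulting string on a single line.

Spec: pairs=16 depth=3 groups=2
Leftover pairs = 16 - 3 - (2-1) = 12
First group: deep chain of depth 3 + 12 sibling pairs
Remaining 1 groups: simple '()' each

Answer: ((())()()()()()()()()()()()())()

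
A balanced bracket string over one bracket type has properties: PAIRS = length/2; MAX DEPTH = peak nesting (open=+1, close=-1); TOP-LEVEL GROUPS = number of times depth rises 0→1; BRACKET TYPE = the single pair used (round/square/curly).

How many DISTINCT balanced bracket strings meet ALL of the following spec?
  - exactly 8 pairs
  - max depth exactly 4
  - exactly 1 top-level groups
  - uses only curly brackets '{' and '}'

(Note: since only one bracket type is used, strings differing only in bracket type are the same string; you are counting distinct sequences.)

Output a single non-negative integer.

Spec: pairs=8 depth=4 groups=1
Count(depth <= 4) = 233
Count(depth <= 3) = 64
Count(depth == 4) = 233 - 64 = 169

Answer: 169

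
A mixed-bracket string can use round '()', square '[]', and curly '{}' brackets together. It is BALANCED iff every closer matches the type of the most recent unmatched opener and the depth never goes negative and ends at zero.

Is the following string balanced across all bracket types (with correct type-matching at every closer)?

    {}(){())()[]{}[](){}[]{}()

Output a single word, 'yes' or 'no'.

Answer: no

Derivation:
pos 0: push '{'; stack = {
pos 1: '}' matches '{'; pop; stack = (empty)
pos 2: push '('; stack = (
pos 3: ')' matches '('; pop; stack = (empty)
pos 4: push '{'; stack = {
pos 5: push '('; stack = {(
pos 6: ')' matches '('; pop; stack = {
pos 7: saw closer ')' but top of stack is '{' (expected '}') → INVALID
Verdict: type mismatch at position 7: ')' closes '{' → no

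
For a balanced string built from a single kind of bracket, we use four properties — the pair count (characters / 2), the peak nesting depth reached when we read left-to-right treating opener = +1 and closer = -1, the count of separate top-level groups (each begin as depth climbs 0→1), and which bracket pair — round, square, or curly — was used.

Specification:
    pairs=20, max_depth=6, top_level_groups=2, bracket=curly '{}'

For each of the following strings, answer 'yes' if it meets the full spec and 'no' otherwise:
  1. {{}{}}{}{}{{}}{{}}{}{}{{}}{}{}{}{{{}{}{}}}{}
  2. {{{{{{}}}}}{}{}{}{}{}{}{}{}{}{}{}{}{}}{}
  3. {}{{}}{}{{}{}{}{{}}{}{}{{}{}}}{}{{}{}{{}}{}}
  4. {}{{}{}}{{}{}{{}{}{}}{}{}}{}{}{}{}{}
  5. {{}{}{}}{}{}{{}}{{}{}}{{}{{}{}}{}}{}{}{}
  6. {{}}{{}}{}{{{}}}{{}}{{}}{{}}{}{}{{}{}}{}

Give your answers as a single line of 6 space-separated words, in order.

Answer: no yes no no no no

Derivation:
String 1 '{{}{}}{}{}{{}}{{}}{}{}{{}}{}{}{}{{{}{}{}}}{}': depth seq [1 2 1 2 1 0 1 0 1 0 1 2 1 0 1 2 1 0 1 0 1 0 1 2 1 0 1 0 1 0 1 0 1 2 3 2 3 2 3 2 1 0 1 0]
  -> pairs=22 depth=3 groups=13 -> no
String 2 '{{{{{{}}}}}{}{}{}{}{}{}{}{}{}{}{}{}{}}{}': depth seq [1 2 3 4 5 6 5 4 3 2 1 2 1 2 1 2 1 2 1 2 1 2 1 2 1 2 1 2 1 2 1 2 1 2 1 2 1 0 1 0]
  -> pairs=20 depth=6 groups=2 -> yes
String 3 '{}{{}}{}{{}{}{}{{}}{}{}{{}{}}}{}{{}{}{{}}{}}': depth seq [1 0 1 2 1 0 1 0 1 2 1 2 1 2 1 2 3 2 1 2 1 2 1 2 3 2 3 2 1 0 1 0 1 2 1 2 1 2 3 2 1 2 1 0]
  -> pairs=22 depth=3 groups=6 -> no
String 4 '{}{{}{}}{{}{}{{}{}{}}{}{}}{}{}{}{}{}': depth seq [1 0 1 2 1 2 1 0 1 2 1 2 1 2 3 2 3 2 3 2 1 2 1 2 1 0 1 0 1 0 1 0 1 0 1 0]
  -> pairs=18 depth=3 groups=8 -> no
String 5 '{{}{}{}}{}{}{{}}{{}{}}{{}{{}{}}{}}{}{}{}': depth seq [1 2 1 2 1 2 1 0 1 0 1 0 1 2 1 0 1 2 1 2 1 0 1 2 1 2 3 2 3 2 1 2 1 0 1 0 1 0 1 0]
  -> pairs=20 depth=3 groups=9 -> no
String 6 '{{}}{{}}{}{{{}}}{{}}{{}}{{}}{}{}{{}{}}{}': depth seq [1 2 1 0 1 2 1 0 1 0 1 2 3 2 1 0 1 2 1 0 1 2 1 0 1 2 1 0 1 0 1 0 1 2 1 2 1 0 1 0]
  -> pairs=20 depth=3 groups=11 -> no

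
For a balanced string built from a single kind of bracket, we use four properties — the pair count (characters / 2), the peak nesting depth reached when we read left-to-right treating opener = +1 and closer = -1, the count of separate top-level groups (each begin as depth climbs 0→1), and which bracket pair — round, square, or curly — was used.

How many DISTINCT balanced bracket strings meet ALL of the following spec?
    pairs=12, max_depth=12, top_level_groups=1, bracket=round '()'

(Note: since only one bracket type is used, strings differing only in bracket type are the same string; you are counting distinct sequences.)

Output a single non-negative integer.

Answer: 1

Derivation:
Spec: pairs=12 depth=12 groups=1
Count(depth <= 12) = 58786
Count(depth <= 11) = 58785
Count(depth == 12) = 58786 - 58785 = 1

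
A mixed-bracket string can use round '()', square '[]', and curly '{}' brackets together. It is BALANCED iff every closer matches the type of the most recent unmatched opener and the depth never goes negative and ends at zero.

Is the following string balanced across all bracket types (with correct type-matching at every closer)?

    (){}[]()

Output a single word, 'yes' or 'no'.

Answer: yes

Derivation:
pos 0: push '('; stack = (
pos 1: ')' matches '('; pop; stack = (empty)
pos 2: push '{'; stack = {
pos 3: '}' matches '{'; pop; stack = (empty)
pos 4: push '['; stack = [
pos 5: ']' matches '['; pop; stack = (empty)
pos 6: push '('; stack = (
pos 7: ')' matches '('; pop; stack = (empty)
end: stack empty → VALID
Verdict: properly nested → yes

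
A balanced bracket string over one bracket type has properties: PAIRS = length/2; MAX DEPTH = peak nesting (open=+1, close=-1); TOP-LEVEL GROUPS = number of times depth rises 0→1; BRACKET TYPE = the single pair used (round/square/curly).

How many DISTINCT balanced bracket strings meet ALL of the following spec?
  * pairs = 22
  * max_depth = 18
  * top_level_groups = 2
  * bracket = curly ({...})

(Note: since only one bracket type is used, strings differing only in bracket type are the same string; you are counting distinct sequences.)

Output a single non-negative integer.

Answer: 16644

Derivation:
Spec: pairs=22 depth=18 groups=2
Count(depth <= 18) = 24466265542
Count(depth <= 17) = 24466248898
Count(depth == 18) = 24466265542 - 24466248898 = 16644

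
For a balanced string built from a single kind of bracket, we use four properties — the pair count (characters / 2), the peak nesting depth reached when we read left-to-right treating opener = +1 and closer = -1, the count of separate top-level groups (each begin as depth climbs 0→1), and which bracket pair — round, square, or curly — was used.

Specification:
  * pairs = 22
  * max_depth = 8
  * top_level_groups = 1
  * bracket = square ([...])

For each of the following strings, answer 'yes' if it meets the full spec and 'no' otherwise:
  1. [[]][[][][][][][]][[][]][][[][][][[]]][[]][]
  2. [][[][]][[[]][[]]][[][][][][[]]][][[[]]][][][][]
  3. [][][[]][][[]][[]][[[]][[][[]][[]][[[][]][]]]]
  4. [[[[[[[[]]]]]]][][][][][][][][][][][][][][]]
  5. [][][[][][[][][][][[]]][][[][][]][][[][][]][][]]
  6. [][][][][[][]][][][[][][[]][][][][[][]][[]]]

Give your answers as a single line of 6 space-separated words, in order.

Answer: no no no yes no no

Derivation:
String 1 '[[]][[][][][][][]][[][]][][[][][][[]]][[]][]': depth seq [1 2 1 0 1 2 1 2 1 2 1 2 1 2 1 2 1 0 1 2 1 2 1 0 1 0 1 2 1 2 1 2 1 2 3 2 1 0 1 2 1 0 1 0]
  -> pairs=22 depth=3 groups=7 -> no
String 2 '[][[][]][[[]][[]]][[][][][][[]]][][[[]]][][][][]': depth seq [1 0 1 2 1 2 1 0 1 2 3 2 1 2 3 2 1 0 1 2 1 2 1 2 1 2 1 2 3 2 1 0 1 0 1 2 3 2 1 0 1 0 1 0 1 0 1 0]
  -> pairs=24 depth=3 groups=10 -> no
String 3 '[][][[]][][[]][[]][[[]][[][[]][[]][[[][]][]]]]': depth seq [1 0 1 0 1 2 1 0 1 0 1 2 1 0 1 2 1 0 1 2 3 2 1 2 3 2 3 4 3 2 3 4 3 2 3 4 5 4 5 4 3 4 3 2 1 0]
  -> pairs=23 depth=5 groups=7 -> no
String 4 '[[[[[[[[]]]]]]][][][][][][][][][][][][][][]]': depth seq [1 2 3 4 5 6 7 8 7 6 5 4 3 2 1 2 1 2 1 2 1 2 1 2 1 2 1 2 1 2 1 2 1 2 1 2 1 2 1 2 1 2 1 0]
  -> pairs=22 depth=8 groups=1 -> yes
String 5 '[][][[][][[][][][][[]]][][[][][]][][[][][]][][]]': depth seq [1 0 1 0 1 2 1 2 1 2 3 2 3 2 3 2 3 2 3 4 3 2 1 2 1 2 3 2 3 2 3 2 1 2 1 2 3 2 3 2 3 2 1 2 1 2 1 0]
  -> pairs=24 depth=4 groups=3 -> no
String 6 '[][][][][[][]][][][[][][[]][][][][[][]][[]]]': depth seq [1 0 1 0 1 0 1 0 1 2 1 2 1 0 1 0 1 0 1 2 1 2 1 2 3 2 1 2 1 2 1 2 1 2 3 2 3 2 1 2 3 2 1 0]
  -> pairs=22 depth=3 groups=8 -> no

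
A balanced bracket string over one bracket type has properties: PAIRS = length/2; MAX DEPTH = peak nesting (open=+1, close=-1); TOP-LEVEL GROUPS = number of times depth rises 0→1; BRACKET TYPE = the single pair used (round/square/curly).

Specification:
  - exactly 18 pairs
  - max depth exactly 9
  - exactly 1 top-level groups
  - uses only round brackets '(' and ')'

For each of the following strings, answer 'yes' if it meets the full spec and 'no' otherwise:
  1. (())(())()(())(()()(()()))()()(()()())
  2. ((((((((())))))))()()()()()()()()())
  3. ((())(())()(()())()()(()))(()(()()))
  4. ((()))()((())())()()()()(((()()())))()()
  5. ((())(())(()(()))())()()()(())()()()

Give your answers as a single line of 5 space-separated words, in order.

String 1 '(())(())()(())(()()(()()))()()(()()())': depth seq [1 2 1 0 1 2 1 0 1 0 1 2 1 0 1 2 1 2 1 2 3 2 3 2 1 0 1 0 1 0 1 2 1 2 1 2 1 0]
  -> pairs=19 depth=3 groups=8 -> no
String 2 '((((((((())))))))()()()()()()()()())': depth seq [1 2 3 4 5 6 7 8 9 8 7 6 5 4 3 2 1 2 1 2 1 2 1 2 1 2 1 2 1 2 1 2 1 2 1 0]
  -> pairs=18 depth=9 groups=1 -> yes
String 3 '((())(())()(()())()()(()))(()(()()))': depth seq [1 2 3 2 1 2 3 2 1 2 1 2 3 2 3 2 1 2 1 2 1 2 3 2 1 0 1 2 1 2 3 2 3 2 1 0]
  -> pairs=18 depth=3 groups=2 -> no
String 4 '((()))()((())())()()()()(((()()())))()()': depth seq [1 2 3 2 1 0 1 0 1 2 3 2 1 2 1 0 1 0 1 0 1 0 1 0 1 2 3 4 3 4 3 4 3 2 1 0 1 0 1 0]
  -> pairs=20 depth=4 groups=10 -> no
String 5 '((())(())(()(()))())()()()(())()()()': depth seq [1 2 3 2 1 2 3 2 1 2 3 2 3 4 3 2 1 2 1 0 1 0 1 0 1 0 1 2 1 0 1 0 1 0 1 0]
  -> pairs=18 depth=4 groups=8 -> no

Answer: no yes no no no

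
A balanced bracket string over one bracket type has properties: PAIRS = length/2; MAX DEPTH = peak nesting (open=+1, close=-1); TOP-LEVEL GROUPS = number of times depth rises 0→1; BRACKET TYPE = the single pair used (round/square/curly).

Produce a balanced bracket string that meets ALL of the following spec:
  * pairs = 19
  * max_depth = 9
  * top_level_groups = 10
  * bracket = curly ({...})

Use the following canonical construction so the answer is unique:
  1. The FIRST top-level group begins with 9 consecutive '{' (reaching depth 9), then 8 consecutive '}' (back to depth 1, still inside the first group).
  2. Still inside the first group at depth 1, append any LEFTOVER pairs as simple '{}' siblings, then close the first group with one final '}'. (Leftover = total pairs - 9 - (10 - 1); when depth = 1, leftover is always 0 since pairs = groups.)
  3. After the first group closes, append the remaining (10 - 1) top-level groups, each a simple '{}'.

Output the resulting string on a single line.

Spec: pairs=19 depth=9 groups=10
Leftover pairs = 19 - 9 - (10-1) = 1
First group: deep chain of depth 9 + 1 sibling pairs
Remaining 9 groups: simple '{}' each

Answer: {{{{{{{{{}}}}}}}}{}}{}{}{}{}{}{}{}{}{}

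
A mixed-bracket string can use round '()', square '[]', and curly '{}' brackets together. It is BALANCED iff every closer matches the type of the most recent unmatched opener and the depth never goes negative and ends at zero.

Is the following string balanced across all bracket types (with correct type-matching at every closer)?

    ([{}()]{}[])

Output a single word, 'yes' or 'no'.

Answer: yes

Derivation:
pos 0: push '('; stack = (
pos 1: push '['; stack = ([
pos 2: push '{'; stack = ([{
pos 3: '}' matches '{'; pop; stack = ([
pos 4: push '('; stack = ([(
pos 5: ')' matches '('; pop; stack = ([
pos 6: ']' matches '['; pop; stack = (
pos 7: push '{'; stack = ({
pos 8: '}' matches '{'; pop; stack = (
pos 9: push '['; stack = ([
pos 10: ']' matches '['; pop; stack = (
pos 11: ')' matches '('; pop; stack = (empty)
end: stack empty → VALID
Verdict: properly nested → yes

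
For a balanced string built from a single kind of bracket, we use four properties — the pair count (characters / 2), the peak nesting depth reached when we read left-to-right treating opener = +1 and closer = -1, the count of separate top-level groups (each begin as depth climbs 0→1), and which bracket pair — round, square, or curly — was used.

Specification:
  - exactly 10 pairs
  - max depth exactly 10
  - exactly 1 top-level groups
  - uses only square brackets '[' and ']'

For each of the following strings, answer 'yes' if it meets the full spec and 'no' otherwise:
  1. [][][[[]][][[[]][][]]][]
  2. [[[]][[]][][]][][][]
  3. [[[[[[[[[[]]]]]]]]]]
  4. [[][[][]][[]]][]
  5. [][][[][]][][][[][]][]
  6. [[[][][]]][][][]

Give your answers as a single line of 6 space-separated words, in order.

String 1 '[][][[[]][][[[]][][]]][]': depth seq [1 0 1 0 1 2 3 2 1 2 1 2 3 4 3 2 3 2 3 2 1 0 1 0]
  -> pairs=12 depth=4 groups=4 -> no
String 2 '[[[]][[]][][]][][][]': depth seq [1 2 3 2 1 2 3 2 1 2 1 2 1 0 1 0 1 0 1 0]
  -> pairs=10 depth=3 groups=4 -> no
String 3 '[[[[[[[[[[]]]]]]]]]]': depth seq [1 2 3 4 5 6 7 8 9 10 9 8 7 6 5 4 3 2 1 0]
  -> pairs=10 depth=10 groups=1 -> yes
String 4 '[[][[][]][[]]][]': depth seq [1 2 1 2 3 2 3 2 1 2 3 2 1 0 1 0]
  -> pairs=8 depth=3 groups=2 -> no
String 5 '[][][[][]][][][[][]][]': depth seq [1 0 1 0 1 2 1 2 1 0 1 0 1 0 1 2 1 2 1 0 1 0]
  -> pairs=11 depth=2 groups=7 -> no
String 6 '[[[][][]]][][][]': depth seq [1 2 3 2 3 2 3 2 1 0 1 0 1 0 1 0]
  -> pairs=8 depth=3 groups=4 -> no

Answer: no no yes no no no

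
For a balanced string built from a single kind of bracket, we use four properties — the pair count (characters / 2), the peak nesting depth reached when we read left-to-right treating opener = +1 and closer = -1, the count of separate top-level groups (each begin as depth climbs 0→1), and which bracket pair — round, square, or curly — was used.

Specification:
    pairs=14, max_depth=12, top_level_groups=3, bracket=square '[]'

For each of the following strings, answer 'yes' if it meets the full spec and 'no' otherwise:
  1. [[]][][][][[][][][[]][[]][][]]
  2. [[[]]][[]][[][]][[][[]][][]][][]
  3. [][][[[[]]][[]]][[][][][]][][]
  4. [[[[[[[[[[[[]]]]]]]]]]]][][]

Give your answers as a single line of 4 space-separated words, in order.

String 1 '[[]][][][][[][][][[]][[]][][]]': depth seq [1 2 1 0 1 0 1 0 1 0 1 2 1 2 1 2 1 2 3 2 1 2 3 2 1 2 1 2 1 0]
  -> pairs=15 depth=3 groups=5 -> no
String 2 '[[[]]][[]][[][]][[][[]][][]][][]': depth seq [1 2 3 2 1 0 1 2 1 0 1 2 1 2 1 0 1 2 1 2 3 2 1 2 1 2 1 0 1 0 1 0]
  -> pairs=16 depth=3 groups=6 -> no
String 3 '[][][[[[]]][[]]][[][][][]][][]': depth seq [1 0 1 0 1 2 3 4 3 2 1 2 3 2 1 0 1 2 1 2 1 2 1 2 1 0 1 0 1 0]
  -> pairs=15 depth=4 groups=6 -> no
String 4 '[[[[[[[[[[[[]]]]]]]]]]]][][]': depth seq [1 2 3 4 5 6 7 8 9 10 11 12 11 10 9 8 7 6 5 4 3 2 1 0 1 0 1 0]
  -> pairs=14 depth=12 groups=3 -> yes

Answer: no no no yes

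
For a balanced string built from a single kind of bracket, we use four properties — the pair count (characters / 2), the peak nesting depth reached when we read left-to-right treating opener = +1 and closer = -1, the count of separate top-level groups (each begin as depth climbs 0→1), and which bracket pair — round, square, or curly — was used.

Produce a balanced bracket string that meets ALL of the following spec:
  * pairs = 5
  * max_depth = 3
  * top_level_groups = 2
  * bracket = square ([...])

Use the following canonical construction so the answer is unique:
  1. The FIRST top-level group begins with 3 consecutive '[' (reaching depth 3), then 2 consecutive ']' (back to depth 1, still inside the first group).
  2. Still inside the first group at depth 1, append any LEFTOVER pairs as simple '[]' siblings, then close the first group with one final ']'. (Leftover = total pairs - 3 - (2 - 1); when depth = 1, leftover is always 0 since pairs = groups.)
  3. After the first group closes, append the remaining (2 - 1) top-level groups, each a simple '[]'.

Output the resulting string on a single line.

Spec: pairs=5 depth=3 groups=2
Leftover pairs = 5 - 3 - (2-1) = 1
First group: deep chain of depth 3 + 1 sibling pairs
Remaining 1 groups: simple '[]' each

Answer: [[[]][]][]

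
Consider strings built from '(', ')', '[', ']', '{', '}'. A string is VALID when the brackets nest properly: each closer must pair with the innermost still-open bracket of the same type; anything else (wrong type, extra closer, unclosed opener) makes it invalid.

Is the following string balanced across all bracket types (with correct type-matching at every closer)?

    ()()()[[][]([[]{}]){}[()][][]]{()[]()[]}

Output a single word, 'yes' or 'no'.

pos 0: push '('; stack = (
pos 1: ')' matches '('; pop; stack = (empty)
pos 2: push '('; stack = (
pos 3: ')' matches '('; pop; stack = (empty)
pos 4: push '('; stack = (
pos 5: ')' matches '('; pop; stack = (empty)
pos 6: push '['; stack = [
pos 7: push '['; stack = [[
pos 8: ']' matches '['; pop; stack = [
pos 9: push '['; stack = [[
pos 10: ']' matches '['; pop; stack = [
pos 11: push '('; stack = [(
pos 12: push '['; stack = [([
pos 13: push '['; stack = [([[
pos 14: ']' matches '['; pop; stack = [([
pos 15: push '{'; stack = [([{
pos 16: '}' matches '{'; pop; stack = [([
pos 17: ']' matches '['; pop; stack = [(
pos 18: ')' matches '('; pop; stack = [
pos 19: push '{'; stack = [{
pos 20: '}' matches '{'; pop; stack = [
pos 21: push '['; stack = [[
pos 22: push '('; stack = [[(
pos 23: ')' matches '('; pop; stack = [[
pos 24: ']' matches '['; pop; stack = [
pos 25: push '['; stack = [[
pos 26: ']' matches '['; pop; stack = [
pos 27: push '['; stack = [[
pos 28: ']' matches '['; pop; stack = [
pos 29: ']' matches '['; pop; stack = (empty)
pos 30: push '{'; stack = {
pos 31: push '('; stack = {(
pos 32: ')' matches '('; pop; stack = {
pos 33: push '['; stack = {[
pos 34: ']' matches '['; pop; stack = {
pos 35: push '('; stack = {(
pos 36: ')' matches '('; pop; stack = {
pos 37: push '['; stack = {[
pos 38: ']' matches '['; pop; stack = {
pos 39: '}' matches '{'; pop; stack = (empty)
end: stack empty → VALID
Verdict: properly nested → yes

Answer: yes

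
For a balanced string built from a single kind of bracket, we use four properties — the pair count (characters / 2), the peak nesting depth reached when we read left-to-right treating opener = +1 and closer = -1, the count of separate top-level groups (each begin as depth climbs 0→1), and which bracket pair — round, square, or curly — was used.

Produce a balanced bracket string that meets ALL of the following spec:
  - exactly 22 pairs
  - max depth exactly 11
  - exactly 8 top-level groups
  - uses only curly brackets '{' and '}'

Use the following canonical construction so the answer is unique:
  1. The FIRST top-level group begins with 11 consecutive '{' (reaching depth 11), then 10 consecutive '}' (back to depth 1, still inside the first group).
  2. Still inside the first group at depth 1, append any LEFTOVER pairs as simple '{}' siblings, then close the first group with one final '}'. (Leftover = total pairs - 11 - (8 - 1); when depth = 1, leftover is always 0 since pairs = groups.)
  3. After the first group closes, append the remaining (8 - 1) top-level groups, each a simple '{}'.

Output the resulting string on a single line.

Spec: pairs=22 depth=11 groups=8
Leftover pairs = 22 - 11 - (8-1) = 4
First group: deep chain of depth 11 + 4 sibling pairs
Remaining 7 groups: simple '{}' each

Answer: {{{{{{{{{{{}}}}}}}}}}{}{}{}{}}{}{}{}{}{}{}{}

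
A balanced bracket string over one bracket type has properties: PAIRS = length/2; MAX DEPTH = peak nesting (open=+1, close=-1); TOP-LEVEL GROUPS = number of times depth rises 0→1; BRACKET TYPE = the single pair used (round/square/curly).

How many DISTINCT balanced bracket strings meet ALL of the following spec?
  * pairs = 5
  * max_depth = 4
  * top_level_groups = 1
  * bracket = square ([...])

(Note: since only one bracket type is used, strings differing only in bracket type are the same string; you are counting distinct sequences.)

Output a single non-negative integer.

Answer: 5

Derivation:
Spec: pairs=5 depth=4 groups=1
Count(depth <= 4) = 13
Count(depth <= 3) = 8
Count(depth == 4) = 13 - 8 = 5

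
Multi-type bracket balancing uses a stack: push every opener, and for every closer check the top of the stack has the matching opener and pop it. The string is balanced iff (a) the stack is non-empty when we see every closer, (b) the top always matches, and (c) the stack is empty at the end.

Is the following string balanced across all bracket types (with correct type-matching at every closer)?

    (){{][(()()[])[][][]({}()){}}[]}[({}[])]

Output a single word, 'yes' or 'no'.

pos 0: push '('; stack = (
pos 1: ')' matches '('; pop; stack = (empty)
pos 2: push '{'; stack = {
pos 3: push '{'; stack = {{
pos 4: saw closer ']' but top of stack is '{' (expected '}') → INVALID
Verdict: type mismatch at position 4: ']' closes '{' → no

Answer: no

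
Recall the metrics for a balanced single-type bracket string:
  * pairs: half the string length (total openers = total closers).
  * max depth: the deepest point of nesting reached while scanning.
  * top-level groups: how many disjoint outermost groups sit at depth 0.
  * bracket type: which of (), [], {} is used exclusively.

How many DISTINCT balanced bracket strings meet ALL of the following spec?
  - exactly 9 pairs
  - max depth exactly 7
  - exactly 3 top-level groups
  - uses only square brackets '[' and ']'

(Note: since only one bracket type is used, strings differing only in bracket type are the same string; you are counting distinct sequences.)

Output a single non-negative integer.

Answer: 3

Derivation:
Spec: pairs=9 depth=7 groups=3
Count(depth <= 7) = 1001
Count(depth <= 6) = 998
Count(depth == 7) = 1001 - 998 = 3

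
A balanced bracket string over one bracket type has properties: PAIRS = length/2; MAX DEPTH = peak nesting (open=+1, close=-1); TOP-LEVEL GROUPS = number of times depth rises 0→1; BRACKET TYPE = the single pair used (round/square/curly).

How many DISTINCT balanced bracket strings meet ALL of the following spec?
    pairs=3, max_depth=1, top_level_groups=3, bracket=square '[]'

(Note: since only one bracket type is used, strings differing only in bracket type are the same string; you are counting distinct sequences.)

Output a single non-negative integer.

Answer: 1

Derivation:
Spec: pairs=3 depth=1 groups=3
Count(depth <= 1) = 1
Count(depth <= 0) = 0
Count(depth == 1) = 1 - 0 = 1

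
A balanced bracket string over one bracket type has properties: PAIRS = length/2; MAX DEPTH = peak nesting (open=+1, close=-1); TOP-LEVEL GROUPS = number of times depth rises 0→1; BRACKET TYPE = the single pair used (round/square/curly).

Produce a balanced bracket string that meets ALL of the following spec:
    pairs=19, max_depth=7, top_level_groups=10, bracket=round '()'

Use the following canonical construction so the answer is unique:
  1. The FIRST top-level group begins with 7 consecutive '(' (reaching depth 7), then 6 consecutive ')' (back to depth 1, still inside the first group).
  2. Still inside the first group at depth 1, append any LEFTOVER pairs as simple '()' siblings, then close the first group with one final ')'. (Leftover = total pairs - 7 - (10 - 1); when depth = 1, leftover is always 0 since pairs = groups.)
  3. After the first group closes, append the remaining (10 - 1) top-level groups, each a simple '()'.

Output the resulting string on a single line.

Answer: ((((((())))))()()())()()()()()()()()()

Derivation:
Spec: pairs=19 depth=7 groups=10
Leftover pairs = 19 - 7 - (10-1) = 3
First group: deep chain of depth 7 + 3 sibling pairs
Remaining 9 groups: simple '()' each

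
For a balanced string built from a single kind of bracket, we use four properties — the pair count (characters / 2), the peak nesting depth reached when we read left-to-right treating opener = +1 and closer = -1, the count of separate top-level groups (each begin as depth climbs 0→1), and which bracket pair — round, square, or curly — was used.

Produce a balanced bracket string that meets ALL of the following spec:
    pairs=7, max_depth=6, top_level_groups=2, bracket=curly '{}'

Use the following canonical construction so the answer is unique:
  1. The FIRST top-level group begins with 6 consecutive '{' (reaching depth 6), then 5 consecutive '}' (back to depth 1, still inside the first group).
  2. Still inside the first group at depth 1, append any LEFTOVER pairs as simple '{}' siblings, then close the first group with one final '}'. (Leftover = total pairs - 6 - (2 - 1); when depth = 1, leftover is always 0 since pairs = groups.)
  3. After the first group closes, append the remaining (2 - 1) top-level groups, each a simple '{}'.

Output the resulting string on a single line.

Spec: pairs=7 depth=6 groups=2
Leftover pairs = 7 - 6 - (2-1) = 0
First group: deep chain of depth 6 + 0 sibling pairs
Remaining 1 groups: simple '{}' each

Answer: {{{{{{}}}}}}{}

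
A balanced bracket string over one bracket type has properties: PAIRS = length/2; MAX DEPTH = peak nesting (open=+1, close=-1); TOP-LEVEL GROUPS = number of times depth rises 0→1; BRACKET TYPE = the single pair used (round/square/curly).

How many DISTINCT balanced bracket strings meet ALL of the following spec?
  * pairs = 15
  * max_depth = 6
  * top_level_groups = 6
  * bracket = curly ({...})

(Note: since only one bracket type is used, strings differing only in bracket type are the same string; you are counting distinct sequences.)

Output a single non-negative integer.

Spec: pairs=15 depth=6 groups=6
Count(depth <= 6) = 319148
Count(depth <= 5) = 293480
Count(depth == 6) = 319148 - 293480 = 25668

Answer: 25668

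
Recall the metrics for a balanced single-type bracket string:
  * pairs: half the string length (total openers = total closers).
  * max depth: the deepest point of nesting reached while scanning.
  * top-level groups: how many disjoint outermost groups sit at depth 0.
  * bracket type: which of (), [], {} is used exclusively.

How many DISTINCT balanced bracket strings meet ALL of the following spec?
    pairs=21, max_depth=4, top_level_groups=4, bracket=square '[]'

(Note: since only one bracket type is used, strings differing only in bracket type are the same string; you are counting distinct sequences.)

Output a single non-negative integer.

Spec: pairs=21 depth=4 groups=4
Count(depth <= 4) = 320747544
Count(depth <= 3) = 15859712
Count(depth == 4) = 320747544 - 15859712 = 304887832

Answer: 304887832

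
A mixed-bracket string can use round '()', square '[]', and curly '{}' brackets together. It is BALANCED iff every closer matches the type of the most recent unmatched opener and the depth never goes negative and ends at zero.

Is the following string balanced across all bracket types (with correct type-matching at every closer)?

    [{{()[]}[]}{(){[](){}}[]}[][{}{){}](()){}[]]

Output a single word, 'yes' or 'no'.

pos 0: push '['; stack = [
pos 1: push '{'; stack = [{
pos 2: push '{'; stack = [{{
pos 3: push '('; stack = [{{(
pos 4: ')' matches '('; pop; stack = [{{
pos 5: push '['; stack = [{{[
pos 6: ']' matches '['; pop; stack = [{{
pos 7: '}' matches '{'; pop; stack = [{
pos 8: push '['; stack = [{[
pos 9: ']' matches '['; pop; stack = [{
pos 10: '}' matches '{'; pop; stack = [
pos 11: push '{'; stack = [{
pos 12: push '('; stack = [{(
pos 13: ')' matches '('; pop; stack = [{
pos 14: push '{'; stack = [{{
pos 15: push '['; stack = [{{[
pos 16: ']' matches '['; pop; stack = [{{
pos 17: push '('; stack = [{{(
pos 18: ')' matches '('; pop; stack = [{{
pos 19: push '{'; stack = [{{{
pos 20: '}' matches '{'; pop; stack = [{{
pos 21: '}' matches '{'; pop; stack = [{
pos 22: push '['; stack = [{[
pos 23: ']' matches '['; pop; stack = [{
pos 24: '}' matches '{'; pop; stack = [
pos 25: push '['; stack = [[
pos 26: ']' matches '['; pop; stack = [
pos 27: push '['; stack = [[
pos 28: push '{'; stack = [[{
pos 29: '}' matches '{'; pop; stack = [[
pos 30: push '{'; stack = [[{
pos 31: saw closer ')' but top of stack is '{' (expected '}') → INVALID
Verdict: type mismatch at position 31: ')' closes '{' → no

Answer: no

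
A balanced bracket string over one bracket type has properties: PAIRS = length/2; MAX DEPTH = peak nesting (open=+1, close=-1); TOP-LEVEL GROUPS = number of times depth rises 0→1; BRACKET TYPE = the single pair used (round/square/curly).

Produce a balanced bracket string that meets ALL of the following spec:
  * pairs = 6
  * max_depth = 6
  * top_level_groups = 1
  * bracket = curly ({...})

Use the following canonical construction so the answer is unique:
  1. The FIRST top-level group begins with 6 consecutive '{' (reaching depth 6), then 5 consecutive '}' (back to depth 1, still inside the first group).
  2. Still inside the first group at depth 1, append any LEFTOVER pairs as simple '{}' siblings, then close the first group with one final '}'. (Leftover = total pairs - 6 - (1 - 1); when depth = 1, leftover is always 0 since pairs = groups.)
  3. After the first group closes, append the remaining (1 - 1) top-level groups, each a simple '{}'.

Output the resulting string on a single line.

Answer: {{{{{{}}}}}}

Derivation:
Spec: pairs=6 depth=6 groups=1
Leftover pairs = 6 - 6 - (1-1) = 0
First group: deep chain of depth 6 + 0 sibling pairs
Remaining 0 groups: simple '{}' each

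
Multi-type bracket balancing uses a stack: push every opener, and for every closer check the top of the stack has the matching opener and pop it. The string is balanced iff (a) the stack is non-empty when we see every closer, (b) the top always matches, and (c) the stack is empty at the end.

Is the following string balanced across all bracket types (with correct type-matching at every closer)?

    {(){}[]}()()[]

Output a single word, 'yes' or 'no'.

pos 0: push '{'; stack = {
pos 1: push '('; stack = {(
pos 2: ')' matches '('; pop; stack = {
pos 3: push '{'; stack = {{
pos 4: '}' matches '{'; pop; stack = {
pos 5: push '['; stack = {[
pos 6: ']' matches '['; pop; stack = {
pos 7: '}' matches '{'; pop; stack = (empty)
pos 8: push '('; stack = (
pos 9: ')' matches '('; pop; stack = (empty)
pos 10: push '('; stack = (
pos 11: ')' matches '('; pop; stack = (empty)
pos 12: push '['; stack = [
pos 13: ']' matches '['; pop; stack = (empty)
end: stack empty → VALID
Verdict: properly nested → yes

Answer: yes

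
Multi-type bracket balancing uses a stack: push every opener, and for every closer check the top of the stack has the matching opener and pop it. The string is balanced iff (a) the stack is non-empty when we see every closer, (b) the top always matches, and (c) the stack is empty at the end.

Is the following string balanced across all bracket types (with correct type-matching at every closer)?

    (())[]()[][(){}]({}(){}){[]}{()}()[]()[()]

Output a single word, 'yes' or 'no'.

pos 0: push '('; stack = (
pos 1: push '('; stack = ((
pos 2: ')' matches '('; pop; stack = (
pos 3: ')' matches '('; pop; stack = (empty)
pos 4: push '['; stack = [
pos 5: ']' matches '['; pop; stack = (empty)
pos 6: push '('; stack = (
pos 7: ')' matches '('; pop; stack = (empty)
pos 8: push '['; stack = [
pos 9: ']' matches '['; pop; stack = (empty)
pos 10: push '['; stack = [
pos 11: push '('; stack = [(
pos 12: ')' matches '('; pop; stack = [
pos 13: push '{'; stack = [{
pos 14: '}' matches '{'; pop; stack = [
pos 15: ']' matches '['; pop; stack = (empty)
pos 16: push '('; stack = (
pos 17: push '{'; stack = ({
pos 18: '}' matches '{'; pop; stack = (
pos 19: push '('; stack = ((
pos 20: ')' matches '('; pop; stack = (
pos 21: push '{'; stack = ({
pos 22: '}' matches '{'; pop; stack = (
pos 23: ')' matches '('; pop; stack = (empty)
pos 24: push '{'; stack = {
pos 25: push '['; stack = {[
pos 26: ']' matches '['; pop; stack = {
pos 27: '}' matches '{'; pop; stack = (empty)
pos 28: push '{'; stack = {
pos 29: push '('; stack = {(
pos 30: ')' matches '('; pop; stack = {
pos 31: '}' matches '{'; pop; stack = (empty)
pos 32: push '('; stack = (
pos 33: ')' matches '('; pop; stack = (empty)
pos 34: push '['; stack = [
pos 35: ']' matches '['; pop; stack = (empty)
pos 36: push '('; stack = (
pos 37: ')' matches '('; pop; stack = (empty)
pos 38: push '['; stack = [
pos 39: push '('; stack = [(
pos 40: ')' matches '('; pop; stack = [
pos 41: ']' matches '['; pop; stack = (empty)
end: stack empty → VALID
Verdict: properly nested → yes

Answer: yes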